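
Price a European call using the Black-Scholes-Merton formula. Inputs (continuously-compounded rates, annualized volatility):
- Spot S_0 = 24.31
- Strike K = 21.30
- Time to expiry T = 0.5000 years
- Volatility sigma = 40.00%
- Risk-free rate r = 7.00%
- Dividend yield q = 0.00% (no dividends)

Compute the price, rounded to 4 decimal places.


Answer: Price = 4.8192

Derivation:
d1 = (ln(S/K) + (r - q + 0.5*sigma^2) * T) / (sigma * sqrt(T)) = 0.73249444
d2 = d1 - sigma * sqrt(T) = 0.44965173
exp(-rT) = 0.96560542; exp(-qT) = 1.00000000
C = S_0 * exp(-qT) * N(d1) - K * exp(-rT) * N(d2)
N(d1) = 0.76806658; N(d2) = 0.67351921
C = 24.3100 * 1.00000000 * 0.76806658 - 21.3000 * 0.96560542 * 0.67351921 = 4.8192


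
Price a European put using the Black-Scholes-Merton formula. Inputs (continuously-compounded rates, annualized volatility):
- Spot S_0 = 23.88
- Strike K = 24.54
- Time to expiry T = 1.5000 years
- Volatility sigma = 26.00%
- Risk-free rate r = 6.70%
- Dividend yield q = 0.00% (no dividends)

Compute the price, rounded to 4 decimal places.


d1 = (ln(S/K) + (r - q + 0.5*sigma^2) * T) / (sigma * sqrt(T)) = 0.38920774
d2 = d1 - sigma * sqrt(T) = 0.07077408
exp(-rT) = 0.90438511; exp(-qT) = 1.00000000
P = K * exp(-rT) * N(-d2) - S_0 * exp(-qT) * N(-d1)
N(-d1) = 0.34856124; N(-d2) = 0.47178878
P = 24.5400 * 0.90438511 * 0.47178878 - 23.8800 * 1.00000000 * 0.34856124 = 2.1471

Answer: Price = 2.1471


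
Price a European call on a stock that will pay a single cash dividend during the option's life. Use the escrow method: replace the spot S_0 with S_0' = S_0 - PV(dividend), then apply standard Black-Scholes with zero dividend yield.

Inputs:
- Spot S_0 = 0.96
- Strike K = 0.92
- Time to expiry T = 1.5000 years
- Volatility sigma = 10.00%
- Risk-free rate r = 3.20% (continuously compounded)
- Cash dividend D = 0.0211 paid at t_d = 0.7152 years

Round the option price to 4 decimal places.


PV(D) = D * exp(-r * t_d) = 0.0211 * 0.97737351 = 0.02062258
S_0' = S_0 - PV(D) = 0.9600 - 0.02062258 = 0.93937742
d1 = (ln(S_0'/K) + (r + sigma^2/2)*T) / (sigma*sqrt(T)) = 0.62334342
d2 = d1 - sigma*sqrt(T) = 0.50086893
exp(-rT) = 0.95313379
N(d1) = 0.73347056; N(d2) = 0.69176832
C = S_0' * N(d1) - K * exp(-rT) * N(d2) = 0.93937742 * 0.73347056 - 0.9200 * 0.95313379 * 0.69176832 = 0.0824

Answer: Price = 0.0824


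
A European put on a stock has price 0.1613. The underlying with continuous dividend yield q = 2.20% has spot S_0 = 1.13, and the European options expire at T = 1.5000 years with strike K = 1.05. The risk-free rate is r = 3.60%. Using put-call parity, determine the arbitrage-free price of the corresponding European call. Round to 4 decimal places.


Answer: Call price = 0.2598

Derivation:
Put-call parity: C - P = S_0 * exp(-qT) - K * exp(-rT).
S_0 * exp(-qT) = 1.1300 * 0.96753856 = 1.09331857
K * exp(-rT) = 1.0500 * 0.94743211 = 0.99480371
C = P + S*exp(-qT) - K*exp(-rT)
C = 0.1613 + 1.09331857 - 0.99480371 = 0.2598


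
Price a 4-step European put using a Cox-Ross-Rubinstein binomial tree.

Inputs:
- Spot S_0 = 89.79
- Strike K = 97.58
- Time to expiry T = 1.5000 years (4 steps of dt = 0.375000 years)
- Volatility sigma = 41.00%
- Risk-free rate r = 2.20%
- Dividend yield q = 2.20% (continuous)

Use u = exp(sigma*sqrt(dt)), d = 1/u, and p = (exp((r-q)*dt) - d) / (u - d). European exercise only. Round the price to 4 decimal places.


Answer: Price = V(0,0) = 22.0293

Derivation:
dt = T/N = 0.375000
u = exp(sigma*sqrt(dt)) = 1.285404; d = 1/u = 0.777966
p = (exp((r-q)*dt) - d) / (u - d) = 0.437559
Discount per step: exp(-r*dt) = 0.991784
Stock lattice S(k, i) with i counting down-moves:
  k=0: S(0,0) = 89.7900
  k=1: S(1,0) = 115.4164; S(1,1) = 69.8536
  k=2: S(2,0) = 148.3566; S(2,1) = 89.7900; S(2,2) = 54.3437
  k=3: S(3,0) = 190.6981; S(3,1) = 115.4164; S(3,2) = 69.8536; S(3,3) = 42.2775
  k=4: S(4,0) = 245.1240; S(4,1) = 148.3566; S(4,2) = 89.7900; S(4,3) = 54.3437; S(4,4) = 32.8905
Terminal payoffs V(N, i) = max(K - S_T, 0):
  V(4,0) = 0.000000; V(4,1) = 0.000000; V(4,2) = 7.790000; V(4,3) = 43.236326; V(4,4) = 64.689534
Backward induction: V(k, i) = exp(-r*dt) * [p * V(k+1, i) + (1-p) * V(k+1, i+1)].
  V(3,0) = exp(-r*dt) * [p*0.000000 + (1-p)*0.000000] = 0.000000
  V(3,1) = exp(-r*dt) * [p*0.000000 + (1-p)*7.790000] = 4.345414
  V(3,2) = exp(-r*dt) * [p*7.790000 + (1-p)*43.236326] = 27.498647
  V(3,3) = exp(-r*dt) * [p*43.236326 + (1-p)*64.689534] = 54.848111
  V(2,0) = exp(-r*dt) * [p*0.000000 + (1-p)*4.345414] = 2.423956
  V(2,1) = exp(-r*dt) * [p*4.345414 + (1-p)*27.498647] = 17.225036
  V(2,2) = exp(-r*dt) * [p*27.498647 + (1-p)*54.848111] = 42.528780
  V(1,0) = exp(-r*dt) * [p*2.423956 + (1-p)*17.225036] = 10.660371
  V(1,1) = exp(-r*dt) * [p*17.225036 + (1-p)*42.528780] = 31.198435
  V(0,0) = exp(-r*dt) * [p*10.660371 + (1-p)*31.198435] = 22.029317


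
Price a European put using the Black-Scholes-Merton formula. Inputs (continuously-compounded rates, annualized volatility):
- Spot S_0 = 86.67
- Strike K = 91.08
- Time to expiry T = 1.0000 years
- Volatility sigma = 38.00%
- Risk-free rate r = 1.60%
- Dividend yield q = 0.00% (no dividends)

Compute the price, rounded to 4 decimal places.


d1 = (ln(S/K) + (r - q + 0.5*sigma^2) * T) / (sigma * sqrt(T)) = 0.10149885
d2 = d1 - sigma * sqrt(T) = -0.27850115
exp(-rT) = 0.98412732; exp(-qT) = 1.00000000
P = K * exp(-rT) * N(-d2) - S_0 * exp(-qT) * N(-d1)
N(-d1) = 0.45957724; N(-d2) = 0.60968616
P = 91.0800 * 0.98412732 * 0.60968616 - 86.6700 * 1.00000000 * 0.45957724 = 14.8172

Answer: Price = 14.8172


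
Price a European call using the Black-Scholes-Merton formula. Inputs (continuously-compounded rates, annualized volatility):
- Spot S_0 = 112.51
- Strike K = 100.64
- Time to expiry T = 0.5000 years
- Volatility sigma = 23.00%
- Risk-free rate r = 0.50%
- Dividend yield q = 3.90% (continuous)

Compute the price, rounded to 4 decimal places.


Answer: Price = 12.9206

Derivation:
d1 = (ln(S/K) + (r - q + 0.5*sigma^2) * T) / (sigma * sqrt(T)) = 0.66232733
d2 = d1 - sigma * sqrt(T) = 0.49969277
exp(-rT) = 0.99750312; exp(-qT) = 0.98068890
C = S_0 * exp(-qT) * N(d1) - K * exp(-rT) * N(d2)
N(d1) = 0.74611927; N(d2) = 0.69135429
C = 112.5100 * 0.98068890 * 0.74611927 - 100.6400 * 0.99750312 * 0.69135429 = 12.9206


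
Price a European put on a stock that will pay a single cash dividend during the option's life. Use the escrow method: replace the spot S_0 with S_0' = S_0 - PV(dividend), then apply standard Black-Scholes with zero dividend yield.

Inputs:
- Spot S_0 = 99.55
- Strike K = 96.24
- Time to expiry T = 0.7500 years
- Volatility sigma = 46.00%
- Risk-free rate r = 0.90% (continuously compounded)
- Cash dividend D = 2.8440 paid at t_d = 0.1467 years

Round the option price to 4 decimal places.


PV(D) = D * exp(-r * t_d) = 2.8440 * 0.99868057 = 2.84024754
S_0' = S_0 - PV(D) = 99.5500 - 2.84024754 = 96.70975246
d1 = (ln(S_0'/K) + (r + sigma^2/2)*T) / (sigma*sqrt(T)) = 0.22835252
d2 = d1 - sigma*sqrt(T) = -0.17001917
exp(-rT) = 0.99327273
N(-d1) = 0.40968610; N(-d2) = 0.56750247
P = K * exp(-rT) * N(-d2) - S_0' * N(-d1) = 96.2400 * 0.99327273 * 0.56750247 - 96.70975246 * 0.40968610 = 14.6284

Answer: Price = 14.6284


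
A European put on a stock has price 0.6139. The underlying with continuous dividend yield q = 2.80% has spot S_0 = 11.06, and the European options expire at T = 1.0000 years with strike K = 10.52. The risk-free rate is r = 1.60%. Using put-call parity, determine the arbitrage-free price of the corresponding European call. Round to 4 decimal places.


Answer: Call price = 1.0155

Derivation:
Put-call parity: C - P = S_0 * exp(-qT) - K * exp(-rT).
S_0 * exp(-qT) = 11.0600 * 0.97238837 = 10.75461534
K * exp(-rT) = 10.5200 * 0.98412732 = 10.35301941
C = P + S*exp(-qT) - K*exp(-rT)
C = 0.6139 + 10.75461534 - 10.35301941 = 1.0155


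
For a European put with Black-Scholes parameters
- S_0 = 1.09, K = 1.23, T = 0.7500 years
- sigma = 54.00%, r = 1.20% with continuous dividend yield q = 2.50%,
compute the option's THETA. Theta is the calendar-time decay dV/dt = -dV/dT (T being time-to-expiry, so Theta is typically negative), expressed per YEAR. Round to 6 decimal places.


Answer: Theta = -0.136591

Derivation:
d1 = -0.0454106796; d2 = -0.5130643976
phi(d1) = 0.3985311570; exp(-qT) = 0.9814246877; exp(-rT) = 0.9910403788
Theta = -S*exp(-qT)*phi(d1)*sigma/(2*sqrt(T)) + r*K*exp(-rT)*N(-d2) - q*S*exp(-qT)*N(-d1)
N(-d1) = 0.5181100157; N(-d2) = 0.6960468627; sqrt(T) = 0.8660254038
Term 1 = -1.0900 * 0.9814246877 * 0.3985311570 * 0.5400 / (2 * 0.8660254038) = -0.1329164976
Term 2 = 0.0120 * 1.2300 * 0.9910403788 * 0.6960468627 = 0.0101816037
Term 3 = -0.0250 * 1.0900 * 0.9814246877 * 0.5181100157 = -0.0138562424
Theta = -0.1329164976 + (0.0101816037) + (-0.0138562424) = -0.136591


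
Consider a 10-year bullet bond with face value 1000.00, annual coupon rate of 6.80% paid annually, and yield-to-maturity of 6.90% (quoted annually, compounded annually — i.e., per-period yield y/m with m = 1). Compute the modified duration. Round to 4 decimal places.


Answer: Modified duration = 7.0734

Derivation:
Coupon per period c = face * coupon_rate / m = 68.000000
Periods per year m = 1; per-period yield y/m = 0.069000
Number of cashflows N = 10
Cashflows (t years, CF_t, discount factor 1/(1+y/m)^(m*t), PV):
  t = 1.0000: CF_t = 68.000000, DF = 0.935454, PV = 63.610851
  t = 2.0000: CF_t = 68.000000, DF = 0.875074, PV = 59.505006
  t = 3.0000: CF_t = 68.000000, DF = 0.818591, PV = 55.664178
  t = 4.0000: CF_t = 68.000000, DF = 0.765754, PV = 52.071261
  t = 5.0000: CF_t = 68.000000, DF = 0.716327, PV = 48.710253
  t = 6.0000: CF_t = 68.000000, DF = 0.670091, PV = 45.566186
  t = 7.0000: CF_t = 68.000000, DF = 0.626839, PV = 42.625057
  t = 8.0000: CF_t = 68.000000, DF = 0.586379, PV = 39.873767
  t = 9.0000: CF_t = 68.000000, DF = 0.548530, PV = 37.300063
  t = 10.0000: CF_t = 1068.000000, DF = 0.513125, PV = 548.017214
Price P = sum_t PV_t = 992.943837
First compute Macaulay numerator sum_t t * PV_t:
  t * PV_t at t = 1.0000: 63.610851
  t * PV_t at t = 2.0000: 119.010012
  t * PV_t at t = 3.0000: 166.992533
  t * PV_t at t = 4.0000: 208.285042
  t * PV_t at t = 5.0000: 243.551266
  t * PV_t at t = 6.0000: 273.397118
  t * PV_t at t = 7.0000: 298.375401
  t * PV_t at t = 8.0000: 318.990139
  t * PV_t at t = 9.0000: 335.700567
  t * PV_t at t = 10.0000: 5480.172141
Macaulay duration D = 7508.085071 / 992.943837 = 7.561440
Modified duration = D / (1 + y/m) = 7.561440 / (1 + 0.069000) = 7.073377


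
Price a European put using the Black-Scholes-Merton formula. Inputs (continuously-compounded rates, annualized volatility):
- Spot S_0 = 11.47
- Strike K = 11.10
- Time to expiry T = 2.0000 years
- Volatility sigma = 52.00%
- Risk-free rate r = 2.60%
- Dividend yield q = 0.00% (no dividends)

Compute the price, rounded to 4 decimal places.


d1 = (ln(S/K) + (r - q + 0.5*sigma^2) * T) / (sigma * sqrt(T)) = 0.48299449
d2 = d1 - sigma * sqrt(T) = -0.25239657
exp(-rT) = 0.94932887; exp(-qT) = 1.00000000
P = K * exp(-rT) * N(-d2) - S_0 * exp(-qT) * N(-d1)
N(-d1) = 0.31454983; N(-d2) = 0.59963272
P = 11.1000 * 0.94932887 * 0.59963272 - 11.4700 * 1.00000000 * 0.31454983 = 2.7108

Answer: Price = 2.7108


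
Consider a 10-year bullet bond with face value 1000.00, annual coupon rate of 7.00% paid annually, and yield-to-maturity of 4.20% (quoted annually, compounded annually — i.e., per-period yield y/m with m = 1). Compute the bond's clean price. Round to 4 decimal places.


Answer: Price = 1224.8607

Derivation:
Coupon per period c = face * coupon_rate / m = 70.000000
Periods per year m = 1; per-period yield y/m = 0.042000
Number of cashflows N = 10
Cashflows (t years, CF_t, discount factor 1/(1+y/m)^(m*t), PV):
  t = 1.0000: CF_t = 70.000000, DF = 0.959693, PV = 67.178503
  t = 2.0000: CF_t = 70.000000, DF = 0.921010, PV = 64.470732
  t = 3.0000: CF_t = 70.000000, DF = 0.883887, PV = 61.872104
  t = 4.0000: CF_t = 70.000000, DF = 0.848260, PV = 59.378219
  t = 5.0000: CF_t = 70.000000, DF = 0.814069, PV = 56.984855
  t = 6.0000: CF_t = 70.000000, DF = 0.781257, PV = 54.687960
  t = 7.0000: CF_t = 70.000000, DF = 0.749766, PV = 52.483647
  t = 8.0000: CF_t = 70.000000, DF = 0.719545, PV = 50.368183
  t = 9.0000: CF_t = 70.000000, DF = 0.690543, PV = 48.337988
  t = 10.0000: CF_t = 1070.000000, DF = 0.662709, PV = 709.098535
Price P = sum_t PV_t = 1224.860726


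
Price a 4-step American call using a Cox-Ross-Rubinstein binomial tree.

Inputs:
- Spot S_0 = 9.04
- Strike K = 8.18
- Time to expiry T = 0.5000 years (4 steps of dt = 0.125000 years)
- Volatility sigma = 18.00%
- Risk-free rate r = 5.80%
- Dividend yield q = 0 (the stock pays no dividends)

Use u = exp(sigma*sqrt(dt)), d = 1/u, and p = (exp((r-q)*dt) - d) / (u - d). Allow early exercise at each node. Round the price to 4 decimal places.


dt = T/N = 0.125000
u = exp(sigma*sqrt(dt)) = 1.065708; d = 1/u = 0.938343
p = (exp((r-q)*dt) - d) / (u - d) = 0.541225
Discount per step: exp(-r*dt) = 0.992776
Stock lattice S(k, i) with i counting down-moves:
  k=0: S(0,0) = 9.0400
  k=1: S(1,0) = 9.6340; S(1,1) = 8.4826
  k=2: S(2,0) = 10.2670; S(2,1) = 9.0400; S(2,2) = 7.9596
  k=3: S(3,0) = 10.9417; S(3,1) = 9.6340; S(3,2) = 8.4826; S(3,3) = 7.4688
  k=4: S(4,0) = 11.6606; S(4,1) = 10.2670; S(4,2) = 9.0400; S(4,3) = 7.9596; S(4,4) = 7.0083
Terminal payoffs V(N, i) = max(S_T - K, 0):
  V(4,0) = 3.480623; V(4,1) = 2.087036; V(4,2) = 0.860000; V(4,3) = 0.000000; V(4,4) = 0.000000
Backward induction: V(k, i) = exp(-r*dt) * [p * V(k+1, i) + (1-p) * V(k+1, i+1)]; then take max(V_cont, immediate exercise) for American.
  V(3,0) = exp(-r*dt) * [p*3.480623 + (1-p)*2.087036] = 2.820756; exercise = 2.761665; V(3,0) = max -> 2.820756
  V(3,1) = exp(-r*dt) * [p*2.087036 + (1-p)*0.860000] = 1.513093; exercise = 1.454003; V(3,1) = max -> 1.513093
  V(3,2) = exp(-r*dt) * [p*0.860000 + (1-p)*0.000000] = 0.462091; exercise = 0.302622; V(3,2) = max -> 0.462091
  V(3,3) = exp(-r*dt) * [p*0.000000 + (1-p)*0.000000] = 0.000000; exercise = 0.000000; V(3,3) = max -> 0.000000
  V(2,0) = exp(-r*dt) * [p*2.820756 + (1-p)*1.513093] = 2.204790; exercise = 2.087036; V(2,0) = max -> 2.204790
  V(2,1) = exp(-r*dt) * [p*1.513093 + (1-p)*0.462091] = 1.023473; exercise = 0.860000; V(2,1) = max -> 1.023473
  V(2,2) = exp(-r*dt) * [p*0.462091 + (1-p)*0.000000] = 0.248289; exercise = 0.000000; V(2,2) = max -> 0.248289
  V(1,0) = exp(-r*dt) * [p*2.204790 + (1-p)*1.023473] = 1.650820; exercise = 1.454003; V(1,0) = max -> 1.650820
  V(1,1) = exp(-r*dt) * [p*1.023473 + (1-p)*0.248289] = 0.663014; exercise = 0.302622; V(1,1) = max -> 0.663014
  V(0,0) = exp(-r*dt) * [p*1.650820 + (1-p)*0.663014] = 1.188988; exercise = 0.860000; V(0,0) = max -> 1.188988

Answer: Price = V(0,0) = 1.1890


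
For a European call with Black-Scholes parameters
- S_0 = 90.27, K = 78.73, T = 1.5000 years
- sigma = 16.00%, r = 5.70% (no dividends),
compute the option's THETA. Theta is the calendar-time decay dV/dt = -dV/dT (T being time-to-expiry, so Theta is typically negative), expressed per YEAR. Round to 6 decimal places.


d1 = 1.2323020683; d2 = 1.0363428889
phi(d1) = 0.1867055080; exp(-qT) = 1.0000000000; exp(-rT) = 0.9180531431
Theta = -S*exp(-qT)*phi(d1)*sigma/(2*sqrt(T)) - r*K*exp(-rT)*N(d2) + q*S*exp(-qT)*N(d1)
N(d1) = 0.8910818663; N(d2) = 0.8499788980; sqrt(T) = 1.2247448714
Term 1 = -90.2700 * 1.0000000000 * 0.1867055080 * 0.1600 / (2 * 1.2247448714) = -1.1008925435
Term 2 = -0.0570 * 78.7300 * 0.9180531431 * 0.8499788980 = -3.5017978583
Term 3 = 0 (no dividend yield, q = 0)
Theta = -1.1008925435 + (-3.5017978583) + (0.0000000000) = -4.602690

Answer: Theta = -4.602690


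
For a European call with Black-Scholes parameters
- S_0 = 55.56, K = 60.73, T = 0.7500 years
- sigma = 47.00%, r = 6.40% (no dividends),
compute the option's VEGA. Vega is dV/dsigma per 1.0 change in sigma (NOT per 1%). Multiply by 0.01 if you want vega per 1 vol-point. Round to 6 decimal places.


Answer: Vega = 19.094396

Derivation:
d1 = 0.1028499336; d2 = -0.3041820062
phi(d1) = 0.3968378232; exp(-qT) = 1.0000000000; exp(-rT) = 0.9531337871
Vega = S * exp(-qT) * phi(d1) * sqrt(T) = 55.5600 * 1.0000000000 * 0.3968378232 * 0.8660254038 = 19.094396


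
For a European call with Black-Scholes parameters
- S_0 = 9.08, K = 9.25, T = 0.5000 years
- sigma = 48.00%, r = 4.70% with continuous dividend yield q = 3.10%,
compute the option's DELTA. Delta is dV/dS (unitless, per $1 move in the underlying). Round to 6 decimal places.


Answer: Delta = 0.546588

Derivation:
d1 = 0.1386242807; d2 = -0.2007869742
phi(d1) = 0.3951274615; exp(-qT) = 0.9846195068; exp(-rT) = 0.9767739747
N(d1) = 0.5551264723
Delta = exp(-qT) * N(d1) = 0.9846195068 * 0.5551264723 = 0.546588


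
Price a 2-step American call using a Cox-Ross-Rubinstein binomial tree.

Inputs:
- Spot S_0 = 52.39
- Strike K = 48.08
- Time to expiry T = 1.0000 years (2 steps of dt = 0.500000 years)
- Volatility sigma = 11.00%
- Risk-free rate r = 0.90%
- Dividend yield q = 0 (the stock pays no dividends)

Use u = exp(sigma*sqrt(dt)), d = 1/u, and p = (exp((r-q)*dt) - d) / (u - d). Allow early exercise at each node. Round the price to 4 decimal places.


Answer: Price = V(0,0) = 5.5127

Derivation:
dt = T/N = 0.500000
u = exp(sigma*sqrt(dt)) = 1.080887; d = 1/u = 0.925166
p = (exp((r-q)*dt) - d) / (u - d) = 0.509527
Discount per step: exp(-r*dt) = 0.995510
Stock lattice S(k, i) with i counting down-moves:
  k=0: S(0,0) = 52.3900
  k=1: S(1,0) = 56.6277; S(1,1) = 48.4695
  k=2: S(2,0) = 61.2081; S(2,1) = 52.3900; S(2,2) = 44.8423
Terminal payoffs V(N, i) = max(S_T - K, 0):
  V(2,0) = 13.128081; V(2,1) = 4.310000; V(2,2) = 0.000000
Backward induction: V(k, i) = exp(-r*dt) * [p * V(k+1, i) + (1-p) * V(k+1, i+1)]; then take max(V_cont, immediate exercise) for American.
  V(1,0) = exp(-r*dt) * [p*13.128081 + (1-p)*4.310000] = 8.763529; exercise = 8.547656; V(1,0) = max -> 8.763529
  V(1,1) = exp(-r*dt) * [p*4.310000 + (1-p)*0.000000] = 2.186203; exercise = 0.389464; V(1,1) = max -> 2.186203
  V(0,0) = exp(-r*dt) * [p*8.763529 + (1-p)*2.186203] = 5.512668; exercise = 4.310000; V(0,0) = max -> 5.512668


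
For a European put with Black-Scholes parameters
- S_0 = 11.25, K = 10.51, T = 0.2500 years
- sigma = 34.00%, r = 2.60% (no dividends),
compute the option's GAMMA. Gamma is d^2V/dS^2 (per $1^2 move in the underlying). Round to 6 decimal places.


Answer: Gamma = 0.181888

Derivation:
d1 = 0.5234761398; d2 = 0.3534761398
phi(d1) = 0.3478610475; exp(-qT) = 1.0000000000; exp(-rT) = 0.9935210793
Gamma = exp(-qT) * phi(d1) / (S * sigma * sqrt(T)) = 1.0000000000 * 0.3478610475 / (11.2500 * 0.3400 * 0.5000000000) = 0.181888


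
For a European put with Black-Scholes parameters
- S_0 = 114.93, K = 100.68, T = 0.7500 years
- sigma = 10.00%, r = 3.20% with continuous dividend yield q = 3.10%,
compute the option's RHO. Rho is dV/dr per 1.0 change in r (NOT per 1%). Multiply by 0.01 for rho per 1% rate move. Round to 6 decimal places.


d1 = 1.5805087993; d2 = 1.4939062590
phi(d1) = 0.1144127717; exp(-qT) = 0.9770181987; exp(-rT) = 0.9762857098
N(-d2) = 0.0676000612
Rho = -K*T*exp(-rT)*N(-d2) = -100.6800 * 0.7500 * 0.9762857098 * 0.0676000612 = -4.983431

Answer: Rho = -4.983431


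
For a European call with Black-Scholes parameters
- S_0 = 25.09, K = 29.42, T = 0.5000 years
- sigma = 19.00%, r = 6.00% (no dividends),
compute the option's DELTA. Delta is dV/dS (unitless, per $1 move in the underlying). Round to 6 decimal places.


d1 = -0.8945299352; d2 = -1.0288802236
phi(d1) = 0.2673944324; exp(-qT) = 1.0000000000; exp(-rT) = 0.9704455335
N(d1) = 0.1855192103
Delta = exp(-qT) * N(d1) = 1.0000000000 * 0.1855192103 = 0.185519

Answer: Delta = 0.185519


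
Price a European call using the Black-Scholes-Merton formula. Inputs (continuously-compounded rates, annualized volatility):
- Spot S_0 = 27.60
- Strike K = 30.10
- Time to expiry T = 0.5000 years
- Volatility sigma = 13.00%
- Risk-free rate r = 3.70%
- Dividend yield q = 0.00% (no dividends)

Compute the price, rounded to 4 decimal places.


Answer: Price = 0.3489

Derivation:
d1 = (ln(S/K) + (r - q + 0.5*sigma^2) * T) / (sigma * sqrt(T)) = -0.69605850
d2 = d1 - sigma * sqrt(T) = -0.78798238
exp(-rT) = 0.98167007; exp(-qT) = 1.00000000
C = S_0 * exp(-qT) * N(d1) - K * exp(-rT) * N(d2)
N(d1) = 0.24319610; N(d2) = 0.21535351
C = 27.6000 * 1.00000000 * 0.24319610 - 30.1000 * 0.98167007 * 0.21535351 = 0.3489


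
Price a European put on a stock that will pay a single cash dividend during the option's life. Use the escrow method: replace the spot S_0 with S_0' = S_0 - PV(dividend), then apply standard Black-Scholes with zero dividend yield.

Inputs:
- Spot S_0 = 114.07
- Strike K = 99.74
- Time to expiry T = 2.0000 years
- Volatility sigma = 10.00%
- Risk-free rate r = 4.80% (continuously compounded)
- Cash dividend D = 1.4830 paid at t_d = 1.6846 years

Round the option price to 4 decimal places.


Answer: Price = 0.3790

Derivation:
PV(D) = D * exp(-r * t_d) = 1.4830 * 0.92232207 = 1.36780363
S_0' = S_0 - PV(D) = 114.0700 - 1.36780363 = 112.70219637
d1 = (ln(S_0'/K) + (r + sigma^2/2)*T) / (sigma*sqrt(T)) = 1.61349117
d2 = d1 - sigma*sqrt(T) = 1.47206981
exp(-rT) = 0.90846402
N(-d1) = 0.05331892; N(-d2) = 0.07050101
P = K * exp(-rT) * N(-d2) - S_0' * N(-d1) = 99.7400 * 0.90846402 * 0.07050101 - 112.70219637 * 0.05331892 = 0.3790


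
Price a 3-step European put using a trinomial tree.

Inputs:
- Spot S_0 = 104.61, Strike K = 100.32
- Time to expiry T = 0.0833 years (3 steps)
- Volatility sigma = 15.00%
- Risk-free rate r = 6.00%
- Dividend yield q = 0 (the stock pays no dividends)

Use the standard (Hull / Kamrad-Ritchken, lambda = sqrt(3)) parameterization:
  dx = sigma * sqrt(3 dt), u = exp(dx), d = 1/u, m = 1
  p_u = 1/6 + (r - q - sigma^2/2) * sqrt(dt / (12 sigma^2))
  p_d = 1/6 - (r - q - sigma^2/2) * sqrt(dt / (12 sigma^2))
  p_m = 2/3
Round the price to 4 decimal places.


dt = T/N = 0.027767; dx = sigma*sqrt(3*dt) = 0.043293
u = exp(dx) = 1.044243; d = 1/u = 0.957631
p_u = 0.182300, p_m = 0.666667, p_d = 0.151033
Discount per step: exp(-r*dt) = 0.998335
Stock lattice S(k, j) with j the centered position index:
  k=0: S(0,+0) = 104.6100
  k=1: S(1,-1) = 100.1778; S(1,+0) = 104.6100; S(1,+1) = 109.2383
  k=2: S(2,-2) = 95.9334; S(2,-1) = 100.1778; S(2,+0) = 104.6100; S(2,+1) = 109.2383; S(2,+2) = 114.0714
  k=3: S(3,-3) = 91.8688; S(3,-2) = 95.9334; S(3,-1) = 100.1778; S(3,+0) = 104.6100; S(3,+1) = 109.2383; S(3,+2) = 114.0714; S(3,+3) = 119.1183
Terminal payoffs V(N, j) = max(K - S_T, 0):
  V(3,-3) = 8.451214; V(3,-2) = 4.386626; V(3,-1) = 0.142207; V(3,+0) = 0.000000; V(3,+1) = 0.000000; V(3,+2) = 0.000000; V(3,+3) = 0.000000
Backward induction: V(k, j) = exp(-r*dt) * [p_u * V(k+1, j+1) + p_m * V(k+1, j) + p_d * V(k+1, j-1)]
  V(2,-2) = exp(-r*dt) * [p_u*0.142207 + p_m*4.386626 + p_d*8.451214] = 4.219720
  V(2,-1) = exp(-r*dt) * [p_u*0.000000 + p_m*0.142207 + p_d*4.386626] = 0.756070
  V(2,+0) = exp(-r*dt) * [p_u*0.000000 + p_m*0.000000 + p_d*0.142207] = 0.021442
  V(2,+1) = exp(-r*dt) * [p_u*0.000000 + p_m*0.000000 + p_d*0.000000] = 0.000000
  V(2,+2) = exp(-r*dt) * [p_u*0.000000 + p_m*0.000000 + p_d*0.000000] = 0.000000
  V(1,-1) = exp(-r*dt) * [p_u*0.021442 + p_m*0.756070 + p_d*4.219720] = 1.143367
  V(1,+0) = exp(-r*dt) * [p_u*0.000000 + p_m*0.021442 + p_d*0.756070] = 0.128273
  V(1,+1) = exp(-r*dt) * [p_u*0.000000 + p_m*0.000000 + p_d*0.021442] = 0.003233
  V(0,+0) = exp(-r*dt) * [p_u*0.003233 + p_m*0.128273 + p_d*1.143367] = 0.258360

Answer: Price = V(0,0) = 0.2584


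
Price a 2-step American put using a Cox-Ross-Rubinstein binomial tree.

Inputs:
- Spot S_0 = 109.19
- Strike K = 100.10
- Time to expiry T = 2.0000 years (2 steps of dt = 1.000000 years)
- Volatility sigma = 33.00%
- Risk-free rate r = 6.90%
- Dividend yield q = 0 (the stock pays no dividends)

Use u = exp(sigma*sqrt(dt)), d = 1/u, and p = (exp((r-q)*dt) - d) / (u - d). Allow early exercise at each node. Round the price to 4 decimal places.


dt = T/N = 1.000000
u = exp(sigma*sqrt(dt)) = 1.390968; d = 1/u = 0.718924
p = (exp((r-q)*dt) - d) / (u - d) = 0.524537
Discount per step: exp(-r*dt) = 0.933327
Stock lattice S(k, i) with i counting down-moves:
  k=0: S(0,0) = 109.1900
  k=1: S(1,0) = 151.8798; S(1,1) = 78.4993
  k=2: S(2,0) = 211.2600; S(2,1) = 109.1900; S(2,2) = 56.4350
Terminal payoffs V(N, i) = max(K - S_T, 0):
  V(2,0) = 0.000000; V(2,1) = 0.000000; V(2,2) = 43.665003
Backward induction: V(k, i) = exp(-r*dt) * [p * V(k+1, i) + (1-p) * V(k+1, i+1)]; then take max(V_cont, immediate exercise) for American.
  V(1,0) = exp(-r*dt) * [p*0.000000 + (1-p)*0.000000] = 0.000000; exercise = 0.000000; V(1,0) = max -> 0.000000
  V(1,1) = exp(-r*dt) * [p*0.000000 + (1-p)*43.665003] = 19.376863; exercise = 21.600718; V(1,1) = max -> 21.600718
  V(0,0) = exp(-r*dt) * [p*0.000000 + (1-p)*21.600718] = 9.585574; exercise = 0.000000; V(0,0) = max -> 9.585574

Answer: Price = V(0,0) = 9.5856


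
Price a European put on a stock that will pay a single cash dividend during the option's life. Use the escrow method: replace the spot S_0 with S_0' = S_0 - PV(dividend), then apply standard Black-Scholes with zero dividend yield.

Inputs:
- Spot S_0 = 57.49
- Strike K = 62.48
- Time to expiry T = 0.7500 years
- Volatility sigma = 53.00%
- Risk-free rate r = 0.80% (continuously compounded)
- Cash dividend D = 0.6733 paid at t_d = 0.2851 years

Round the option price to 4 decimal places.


PV(D) = D * exp(-r * t_d) = 0.6733 * 0.99772180 = 0.67176609
S_0' = S_0 - PV(D) = 57.4900 - 0.67176609 = 56.81823391
d1 = (ln(S_0'/K) + (r + sigma^2/2)*T) / (sigma*sqrt(T)) = 0.03561769
d2 = d1 - sigma*sqrt(T) = -0.42337577
exp(-rT) = 0.99401796
N(-d1) = 0.48579360; N(-d2) = 0.66398944
P = K * exp(-rT) * N(-d2) - S_0' * N(-d1) = 62.4800 * 0.99401796 * 0.66398944 - 56.81823391 * 0.48579360 = 13.6360

Answer: Price = 13.6360


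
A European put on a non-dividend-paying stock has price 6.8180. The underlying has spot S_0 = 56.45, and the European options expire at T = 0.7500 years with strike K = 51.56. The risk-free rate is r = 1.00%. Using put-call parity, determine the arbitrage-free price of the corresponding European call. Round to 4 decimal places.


Put-call parity: C - P = S_0 * exp(-qT) - K * exp(-rT).
S_0 * exp(-qT) = 56.4500 * 1.00000000 = 56.45000000
K * exp(-rT) = 51.5600 * 0.99252805 = 51.17474651
C = P + S*exp(-qT) - K*exp(-rT)
C = 6.8180 + 56.45000000 - 51.17474651 = 12.0933

Answer: Call price = 12.0933


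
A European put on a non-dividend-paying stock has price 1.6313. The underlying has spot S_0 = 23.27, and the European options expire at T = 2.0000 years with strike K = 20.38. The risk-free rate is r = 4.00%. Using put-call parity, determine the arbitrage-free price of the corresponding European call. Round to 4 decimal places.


Put-call parity: C - P = S_0 * exp(-qT) - K * exp(-rT).
S_0 * exp(-qT) = 23.2700 * 1.00000000 = 23.27000000
K * exp(-rT) = 20.3800 * 0.92311635 = 18.81311114
C = P + S*exp(-qT) - K*exp(-rT)
C = 1.6313 + 23.27000000 - 18.81311114 = 6.0882

Answer: Call price = 6.0882


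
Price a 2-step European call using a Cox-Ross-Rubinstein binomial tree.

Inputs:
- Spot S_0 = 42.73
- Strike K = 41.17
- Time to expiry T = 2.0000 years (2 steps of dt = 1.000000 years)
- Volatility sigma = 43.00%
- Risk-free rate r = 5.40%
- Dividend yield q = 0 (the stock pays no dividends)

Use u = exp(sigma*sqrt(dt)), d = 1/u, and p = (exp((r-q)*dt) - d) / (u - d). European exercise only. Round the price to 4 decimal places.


dt = T/N = 1.000000
u = exp(sigma*sqrt(dt)) = 1.537258; d = 1/u = 0.650509
p = (exp((r-q)*dt) - d) / (u - d) = 0.456697
Discount per step: exp(-r*dt) = 0.947432
Stock lattice S(k, i) with i counting down-moves:
  k=0: S(0,0) = 42.7300
  k=1: S(1,0) = 65.6870; S(1,1) = 27.7963
  k=2: S(2,0) = 100.9779; S(2,1) = 42.7300; S(2,2) = 18.0817
Terminal payoffs V(N, i) = max(S_T - K, 0):
  V(2,0) = 59.807856; V(2,1) = 1.560000; V(2,2) = 0.000000
Backward induction: V(k, i) = exp(-r*dt) * [p * V(k+1, i) + (1-p) * V(k+1, i+1)].
  V(1,0) = exp(-r*dt) * [p*59.807856 + (1-p)*1.560000] = 26.681234
  V(1,1) = exp(-r*dt) * [p*1.560000 + (1-p)*0.000000] = 0.674996
  V(0,0) = exp(-r*dt) * [p*26.681234 + (1-p)*0.674996] = 11.892141

Answer: Price = V(0,0) = 11.8921


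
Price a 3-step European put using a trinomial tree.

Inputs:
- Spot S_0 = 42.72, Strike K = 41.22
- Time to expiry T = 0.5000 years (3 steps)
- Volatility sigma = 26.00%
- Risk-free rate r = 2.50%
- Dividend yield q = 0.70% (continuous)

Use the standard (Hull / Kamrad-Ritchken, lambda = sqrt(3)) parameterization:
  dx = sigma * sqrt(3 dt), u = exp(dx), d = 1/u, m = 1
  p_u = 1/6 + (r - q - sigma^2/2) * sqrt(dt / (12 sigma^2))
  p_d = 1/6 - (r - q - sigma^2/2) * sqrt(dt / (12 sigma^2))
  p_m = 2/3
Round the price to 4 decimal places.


Answer: Price = V(0,0) = 2.1609

Derivation:
dt = T/N = 0.166667; dx = sigma*sqrt(3*dt) = 0.183848
u = exp(dx) = 1.201833; d = 1/u = 0.832062
p_u = 0.159505, p_m = 0.666667, p_d = 0.173828
Discount per step: exp(-r*dt) = 0.995842
Stock lattice S(k, j) with j the centered position index:
  k=0: S(0,+0) = 42.7200
  k=1: S(1,-1) = 35.5457; S(1,+0) = 42.7200; S(1,+1) = 51.3423
  k=2: S(2,-2) = 29.5762; S(2,-1) = 35.5457; S(2,+0) = 42.7200; S(2,+1) = 51.3423; S(2,+2) = 61.7049
  k=3: S(3,-3) = 24.6093; S(3,-2) = 29.5762; S(3,-1) = 35.5457; S(3,+0) = 42.7200; S(3,+1) = 51.3423; S(3,+2) = 61.7049; S(3,+3) = 74.1589
Terminal payoffs V(N, j) = max(K - S_T, 0):
  V(3,-3) = 16.610713; V(3,-2) = 11.643750; V(3,-1) = 5.674292; V(3,+0) = 0.000000; V(3,+1) = 0.000000; V(3,+2) = 0.000000; V(3,+3) = 0.000000
Backward induction: V(k, j) = exp(-r*dt) * [p_u * V(k+1, j+1) + p_m * V(k+1, j) + p_d * V(k+1, j-1)]
  V(2,-2) = exp(-r*dt) * [p_u*5.674292 + p_m*11.643750 + p_d*16.610713] = 11.506945
  V(2,-1) = exp(-r*dt) * [p_u*0.000000 + p_m*5.674292 + p_d*11.643750] = 5.782730
  V(2,+0) = exp(-r*dt) * [p_u*0.000000 + p_m*0.000000 + p_d*5.674292] = 0.982252
  V(2,+1) = exp(-r*dt) * [p_u*0.000000 + p_m*0.000000 + p_d*0.000000] = 0.000000
  V(2,+2) = exp(-r*dt) * [p_u*0.000000 + p_m*0.000000 + p_d*0.000000] = 0.000000
  V(1,-1) = exp(-r*dt) * [p_u*0.982252 + p_m*5.782730 + p_d*11.506945] = 5.987063
  V(1,+0) = exp(-r*dt) * [p_u*0.000000 + p_m*0.982252 + p_d*5.782730] = 1.653135
  V(1,+1) = exp(-r*dt) * [p_u*0.000000 + p_m*0.000000 + p_d*0.982252] = 0.170033
  V(0,+0) = exp(-r*dt) * [p_u*0.170033 + p_m*1.653135 + p_d*5.987063] = 2.160910


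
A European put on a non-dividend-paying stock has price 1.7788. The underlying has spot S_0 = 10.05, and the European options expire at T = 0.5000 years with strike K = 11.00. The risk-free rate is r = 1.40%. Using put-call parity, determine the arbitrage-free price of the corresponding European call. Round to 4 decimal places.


Put-call parity: C - P = S_0 * exp(-qT) - K * exp(-rT).
S_0 * exp(-qT) = 10.0500 * 1.00000000 = 10.05000000
K * exp(-rT) = 11.0000 * 0.99302444 = 10.92326887
C = P + S*exp(-qT) - K*exp(-rT)
C = 1.7788 + 10.05000000 - 10.92326887 = 0.9055

Answer: Call price = 0.9055


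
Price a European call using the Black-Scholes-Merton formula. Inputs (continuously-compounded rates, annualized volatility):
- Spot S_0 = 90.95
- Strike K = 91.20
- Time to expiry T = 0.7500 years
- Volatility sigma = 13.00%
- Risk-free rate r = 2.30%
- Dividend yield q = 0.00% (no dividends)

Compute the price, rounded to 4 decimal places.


d1 = (ln(S/K) + (r - q + 0.5*sigma^2) * T) / (sigma * sqrt(T)) = 0.18512965
d2 = d1 - sigma * sqrt(T) = 0.07254635
exp(-rT) = 0.98289793; exp(-qT) = 1.00000000
C = S_0 * exp(-qT) * N(d1) - K * exp(-rT) * N(d2)
N(d1) = 0.57343633; N(d2) = 0.52891644
C = 90.9500 * 1.00000000 * 0.57343633 - 91.2000 * 0.98289793 * 0.52891644 = 4.7418

Answer: Price = 4.7418


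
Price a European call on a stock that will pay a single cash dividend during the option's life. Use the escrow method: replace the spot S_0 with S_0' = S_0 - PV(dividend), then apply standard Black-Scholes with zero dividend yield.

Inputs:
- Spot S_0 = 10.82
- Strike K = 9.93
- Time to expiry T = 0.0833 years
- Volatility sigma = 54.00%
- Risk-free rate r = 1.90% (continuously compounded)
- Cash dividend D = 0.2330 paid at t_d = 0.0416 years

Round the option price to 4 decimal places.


PV(D) = D * exp(-r * t_d) = 0.2330 * 0.99920991 = 0.23281591
S_0' = S_0 - PV(D) = 10.8200 - 0.23281591 = 10.58718409
d1 = (ln(S_0'/K) + (r + sigma^2/2)*T) / (sigma*sqrt(T)) = 0.49926140
d2 = d1 - sigma*sqrt(T) = 0.34340801
exp(-rT) = 0.99841855
N(d1) = 0.69120238; N(d2) = 0.63435423
C = S_0' * N(d1) - K * exp(-rT) * N(d2) = 10.58718409 * 0.69120238 - 9.9300 * 0.99841855 * 0.63435423 = 1.0287

Answer: Price = 1.0287


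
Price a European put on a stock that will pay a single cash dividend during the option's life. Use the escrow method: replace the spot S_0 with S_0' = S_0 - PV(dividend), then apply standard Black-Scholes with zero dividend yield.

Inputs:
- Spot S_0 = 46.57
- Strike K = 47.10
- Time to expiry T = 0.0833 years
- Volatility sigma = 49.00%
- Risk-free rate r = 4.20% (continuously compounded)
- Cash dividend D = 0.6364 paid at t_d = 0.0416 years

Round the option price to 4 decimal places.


Answer: Price = 3.1483

Derivation:
PV(D) = D * exp(-r * t_d) = 0.6364 * 0.99825433 = 0.63528905
S_0' = S_0 - PV(D) = 46.5700 - 0.63528905 = 45.93471095
d1 = (ln(S_0'/K) + (r + sigma^2/2)*T) / (sigma*sqrt(T)) = -0.08169261
d2 = d1 - sigma*sqrt(T) = -0.22311513
exp(-rT) = 0.99650751
N(-d1) = 0.53255442; N(-d2) = 0.58827705
P = K * exp(-rT) * N(-d2) - S_0' * N(-d1) = 47.1000 * 0.99650751 * 0.58827705 - 45.93471095 * 0.53255442 = 3.1483


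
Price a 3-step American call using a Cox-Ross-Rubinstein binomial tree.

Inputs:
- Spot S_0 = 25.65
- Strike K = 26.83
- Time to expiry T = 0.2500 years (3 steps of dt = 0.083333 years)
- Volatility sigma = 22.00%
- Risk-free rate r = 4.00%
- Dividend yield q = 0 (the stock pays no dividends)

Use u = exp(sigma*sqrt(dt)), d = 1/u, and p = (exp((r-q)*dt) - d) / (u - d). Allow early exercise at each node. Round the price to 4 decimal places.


Answer: Price = V(0,0) = 0.7435

Derivation:
dt = T/N = 0.083333
u = exp(sigma*sqrt(dt)) = 1.065569; d = 1/u = 0.938466
p = (exp((r-q)*dt) - d) / (u - d) = 0.510398
Discount per step: exp(-r*dt) = 0.996672
Stock lattice S(k, i) with i counting down-moves:
  k=0: S(0,0) = 25.6500
  k=1: S(1,0) = 27.3318; S(1,1) = 24.0717
  k=2: S(2,0) = 29.1239; S(2,1) = 25.6500; S(2,2) = 22.5904
  k=3: S(3,0) = 31.0336; S(3,1) = 27.3318; S(3,2) = 24.0717; S(3,3) = 21.2004
Terminal payoffs V(N, i) = max(S_T - K, 0):
  V(3,0) = 4.203559; V(3,1) = 0.501834; V(3,2) = 0.000000; V(3,3) = 0.000000
Backward induction: V(k, i) = exp(-r*dt) * [p * V(k+1, i) + (1-p) * V(k+1, i+1)]; then take max(V_cont, immediate exercise) for American.
  V(2,0) = exp(-r*dt) * [p*4.203559 + (1-p)*0.501834] = 2.383228; exercise = 2.293943; V(2,0) = max -> 2.383228
  V(2,1) = exp(-r*dt) * [p*0.501834 + (1-p)*0.000000] = 0.255282; exercise = 0.000000; V(2,1) = max -> 0.255282
  V(2,2) = exp(-r*dt) * [p*0.000000 + (1-p)*0.000000] = 0.000000; exercise = 0.000000; V(2,2) = max -> 0.000000
  V(1,0) = exp(-r*dt) * [p*2.383228 + (1-p)*0.255282] = 1.336917; exercise = 0.501834; V(1,0) = max -> 1.336917
  V(1,1) = exp(-r*dt) * [p*0.255282 + (1-p)*0.000000] = 0.129862; exercise = 0.000000; V(1,1) = max -> 0.129862
  V(0,0) = exp(-r*dt) * [p*1.336917 + (1-p)*0.129862] = 0.743457; exercise = 0.000000; V(0,0) = max -> 0.743457


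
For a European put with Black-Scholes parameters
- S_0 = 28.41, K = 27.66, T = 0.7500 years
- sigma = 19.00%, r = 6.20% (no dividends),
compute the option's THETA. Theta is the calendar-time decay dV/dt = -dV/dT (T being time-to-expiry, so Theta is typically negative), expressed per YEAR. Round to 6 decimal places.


Answer: Theta = -0.495241

Derivation:
d1 = 0.5274633749; d2 = 0.3629185482
phi(d1) = 0.3471329820; exp(-qT) = 1.0000000000; exp(-rT) = 0.9545645606
Theta = -S*exp(-qT)*phi(d1)*sigma/(2*sqrt(T)) + r*K*exp(-rT)*N(-d2) - q*S*exp(-qT)*N(-d1)
N(-d1) = 0.2989359219; N(-d2) = 0.3583328653; sqrt(T) = 0.8660254038
Term 1 = -28.4100 * 1.0000000000 * 0.3471329820 * 0.1900 / (2 * 0.8660254038) = -1.0818326549
Term 2 = 0.0620 * 27.6600 * 0.9545645606 * 0.3583328653 = 0.5865915657
Term 3 = 0 (no dividend yield, q = 0)
Theta = -1.0818326549 + (0.5865915657) + (0.0000000000) = -0.495241


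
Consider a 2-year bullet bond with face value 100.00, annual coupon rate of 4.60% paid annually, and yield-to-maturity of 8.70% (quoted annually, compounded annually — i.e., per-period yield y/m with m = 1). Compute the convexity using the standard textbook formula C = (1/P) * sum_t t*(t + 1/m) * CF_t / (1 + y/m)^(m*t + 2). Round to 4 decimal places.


Coupon per period c = face * coupon_rate / m = 4.600000
Periods per year m = 1; per-period yield y/m = 0.087000
Number of cashflows N = 2
Cashflows (t years, CF_t, discount factor 1/(1+y/m)^(m*t), PV):
  t = 1.0000: CF_t = 4.600000, DF = 0.919963, PV = 4.231831
  t = 2.0000: CF_t = 104.600000, DF = 0.846332, PV = 88.526358
Price P = sum_t PV_t = 92.758188
Convexity numerator sum_t t*(t + 1/m) * CF_t / (1+y/m)^(m*t + 2):
  t = 1.0000: term = 7.163070
  t = 2.0000: term = 449.536292
Convexity = (1/P) * sum = 456.699362 / 92.758188 = 4.923548

Answer: Convexity = 4.9235


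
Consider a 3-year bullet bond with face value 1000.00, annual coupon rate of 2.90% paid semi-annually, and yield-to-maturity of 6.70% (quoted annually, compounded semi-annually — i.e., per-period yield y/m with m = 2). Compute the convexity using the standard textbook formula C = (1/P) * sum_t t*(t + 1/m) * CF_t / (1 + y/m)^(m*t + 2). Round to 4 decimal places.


Answer: Convexity = 9.3428

Derivation:
Coupon per period c = face * coupon_rate / m = 14.500000
Periods per year m = 2; per-period yield y/m = 0.033500
Number of cashflows N = 6
Cashflows (t years, CF_t, discount factor 1/(1+y/m)^(m*t), PV):
  t = 0.5000: CF_t = 14.500000, DF = 0.967586, PV = 14.029995
  t = 1.0000: CF_t = 14.500000, DF = 0.936222, PV = 13.575225
  t = 1.5000: CF_t = 14.500000, DF = 0.905876, PV = 13.135196
  t = 2.0000: CF_t = 14.500000, DF = 0.876512, PV = 12.709430
  t = 2.5000: CF_t = 14.500000, DF = 0.848101, PV = 12.297465
  t = 3.0000: CF_t = 1014.500000, DF = 0.820611, PV = 832.509438
Price P = sum_t PV_t = 898.256749
Convexity numerator sum_t t*(t + 1/m) * CF_t / (1+y/m)^(m*t + 2):
  t = 0.5000: term = 6.567598
  t = 1.0000: term = 19.064145
  t = 1.5000: term = 36.892395
  t = 2.0000: term = 59.494267
  t = 2.5000: term = 86.348719
  t = 3.0000: term = 8183.847023
Convexity = (1/P) * sum = 8392.214148 / 898.256749 = 9.342779


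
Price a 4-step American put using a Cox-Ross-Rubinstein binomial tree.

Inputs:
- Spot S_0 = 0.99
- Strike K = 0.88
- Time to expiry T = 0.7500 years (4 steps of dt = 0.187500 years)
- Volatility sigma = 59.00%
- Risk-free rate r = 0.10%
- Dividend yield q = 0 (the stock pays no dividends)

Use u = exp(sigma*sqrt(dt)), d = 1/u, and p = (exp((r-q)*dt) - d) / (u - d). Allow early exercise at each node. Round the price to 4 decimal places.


dt = T/N = 0.187500
u = exp(sigma*sqrt(dt)) = 1.291078; d = 1/u = 0.774547
p = (exp((r-q)*dt) - d) / (u - d) = 0.436839
Discount per step: exp(-r*dt) = 0.999813
Stock lattice S(k, i) with i counting down-moves:
  k=0: S(0,0) = 0.9900
  k=1: S(1,0) = 1.2782; S(1,1) = 0.7668
  k=2: S(2,0) = 1.6502; S(2,1) = 0.9900; S(2,2) = 0.5939
  k=3: S(3,0) = 2.1306; S(3,1) = 1.2782; S(3,2) = 0.7668; S(3,3) = 0.4600
  k=4: S(4,0) = 2.7507; S(4,1) = 1.6502; S(4,2) = 0.9900; S(4,3) = 0.5939; S(4,4) = 0.3563
Terminal payoffs V(N, i) = max(K - S_T, 0):
  V(4,0) = 0.000000; V(4,1) = 0.000000; V(4,2) = 0.000000; V(4,3) = 0.286077; V(4,4) = 0.523692
Backward induction: V(k, i) = exp(-r*dt) * [p * V(k+1, i) + (1-p) * V(k+1, i+1)]; then take max(V_cont, immediate exercise) for American.
  V(3,0) = exp(-r*dt) * [p*0.000000 + (1-p)*0.000000] = 0.000000; exercise = 0.000000; V(3,0) = max -> 0.000000
  V(3,1) = exp(-r*dt) * [p*0.000000 + (1-p)*0.000000] = 0.000000; exercise = 0.000000; V(3,1) = max -> 0.000000
  V(3,2) = exp(-r*dt) * [p*0.000000 + (1-p)*0.286077] = 0.161077; exercise = 0.113199; V(3,2) = max -> 0.161077
  V(3,3) = exp(-r*dt) * [p*0.286077 + (1-p)*0.523692] = 0.419814; exercise = 0.419979; V(3,3) = max -> 0.419979
  V(2,0) = exp(-r*dt) * [p*0.000000 + (1-p)*0.000000] = 0.000000; exercise = 0.000000; V(2,0) = max -> 0.000000
  V(2,1) = exp(-r*dt) * [p*0.000000 + (1-p)*0.161077] = 0.090695; exercise = 0.000000; V(2,1) = max -> 0.090695
  V(2,2) = exp(-r*dt) * [p*0.161077 + (1-p)*0.419979] = 0.306823; exercise = 0.286077; V(2,2) = max -> 0.306823
  V(1,0) = exp(-r*dt) * [p*0.000000 + (1-p)*0.090695] = 0.051067; exercise = 0.000000; V(1,0) = max -> 0.051067
  V(1,1) = exp(-r*dt) * [p*0.090695 + (1-p)*0.306823] = 0.212370; exercise = 0.113199; V(1,1) = max -> 0.212370
  V(0,0) = exp(-r*dt) * [p*0.051067 + (1-p)*0.212370] = 0.141880; exercise = 0.000000; V(0,0) = max -> 0.141880

Answer: Price = V(0,0) = 0.1419
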